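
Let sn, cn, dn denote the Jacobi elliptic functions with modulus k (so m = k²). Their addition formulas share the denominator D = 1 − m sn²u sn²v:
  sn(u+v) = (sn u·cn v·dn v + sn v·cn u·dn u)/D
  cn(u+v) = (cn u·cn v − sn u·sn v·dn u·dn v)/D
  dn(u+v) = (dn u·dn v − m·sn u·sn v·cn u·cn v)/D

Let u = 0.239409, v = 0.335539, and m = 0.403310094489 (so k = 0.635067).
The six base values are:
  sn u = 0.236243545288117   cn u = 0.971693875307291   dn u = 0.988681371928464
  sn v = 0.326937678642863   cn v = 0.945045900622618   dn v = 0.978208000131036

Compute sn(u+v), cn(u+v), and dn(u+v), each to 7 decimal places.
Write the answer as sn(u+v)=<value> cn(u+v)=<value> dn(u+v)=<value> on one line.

sn(u+v)=0.5337675 cn(u+v)=0.8456313 dn(u+v)=0.9407943

m = k² = 0.403310094489
D = 1 − m·sn²u·sn²v = 0.9975940369995754
sn(u+v) = (sn u·cn v·dn v + sn v·cn u·dn u)/D = 0.5324832908456924/0.9975940369995754 = 0.5337675157393899
cn(u+v) = (cn u·cn v − sn u·sn v·dn u·dn v)/D = 0.8435967091135741/0.9975940369995754 = 0.8456312666531437
dn(u+v) = (dn u·dn v − m·sn u·sn v·cn u·cn v)/D = 0.9385307355477247/0.9975940369995754 = 0.9407942517083471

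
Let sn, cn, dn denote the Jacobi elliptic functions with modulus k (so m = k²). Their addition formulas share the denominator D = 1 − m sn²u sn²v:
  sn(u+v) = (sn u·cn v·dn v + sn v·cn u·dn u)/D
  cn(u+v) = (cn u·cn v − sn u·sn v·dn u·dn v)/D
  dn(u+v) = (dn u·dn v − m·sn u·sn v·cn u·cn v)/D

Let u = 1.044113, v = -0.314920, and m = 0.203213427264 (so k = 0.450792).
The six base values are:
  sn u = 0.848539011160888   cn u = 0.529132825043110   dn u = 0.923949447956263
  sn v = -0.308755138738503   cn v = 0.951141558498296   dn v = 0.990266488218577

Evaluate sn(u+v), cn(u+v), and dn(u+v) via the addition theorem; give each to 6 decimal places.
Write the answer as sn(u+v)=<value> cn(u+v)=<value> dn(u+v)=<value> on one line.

sn(u+v)=0.657447 cn(u+v)=0.753500 dn(u+v)=0.955073

m = k² = 0.203213427264
D = 1 − m·sn²u·sn²v = 0.986051599250229
sn(u+v) = (sn u·cn v·dn v + sn v·cn u·dn u)/D = 0.6482770762443753/0.986051599250229 = 0.6574474162785297
cn(u+v) = (cn u·cn v − sn u·sn v·dn u·dn v)/D = 0.7429903019555361/0.986051599250229 = 0.7535004278888537
dn(u+v) = (dn u·dn v − m·sn u·sn v·cn u·cn v)/D = 0.9417508363396201/0.986051599250229 = 0.9550725713093572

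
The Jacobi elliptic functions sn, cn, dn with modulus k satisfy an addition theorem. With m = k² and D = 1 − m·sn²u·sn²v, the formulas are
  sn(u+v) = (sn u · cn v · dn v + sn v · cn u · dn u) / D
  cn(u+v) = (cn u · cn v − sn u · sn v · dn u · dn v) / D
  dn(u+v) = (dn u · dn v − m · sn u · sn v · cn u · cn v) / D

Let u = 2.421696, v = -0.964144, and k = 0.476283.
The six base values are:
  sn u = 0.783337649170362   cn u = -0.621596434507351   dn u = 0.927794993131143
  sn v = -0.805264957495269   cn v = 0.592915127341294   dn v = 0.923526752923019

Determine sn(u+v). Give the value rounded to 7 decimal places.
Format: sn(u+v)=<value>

sn(u+v)=0.9819776

m = k² = 0.226845496089
D = 1 − m·sn²u·sn²v = 0.9097378316096076
sn(u+v) = (sn u·cn v·dn v + sn v·cn u·dn u)/D = 0.8933421554722668/0.9097378316096076 = 0.981977581268296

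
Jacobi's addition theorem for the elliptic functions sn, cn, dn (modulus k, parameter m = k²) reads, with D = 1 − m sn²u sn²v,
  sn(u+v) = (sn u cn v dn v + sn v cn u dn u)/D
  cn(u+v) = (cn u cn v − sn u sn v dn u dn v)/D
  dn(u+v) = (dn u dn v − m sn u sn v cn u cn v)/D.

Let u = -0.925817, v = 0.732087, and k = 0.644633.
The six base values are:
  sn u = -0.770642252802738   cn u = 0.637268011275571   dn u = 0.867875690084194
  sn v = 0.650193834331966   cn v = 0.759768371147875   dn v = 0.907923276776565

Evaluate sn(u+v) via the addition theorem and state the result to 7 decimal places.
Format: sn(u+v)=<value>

m = k² = 0.415551704689
D = 1 − m·sn²u·sn²v = 0.8956682731682199
sn(u+v) = (sn u·cn v·dn v + sn v·cn u·dn u)/D = -0.1719954792973928/0.8956682731682199 = -0.1920303358396278

sn(u+v)=-0.1920303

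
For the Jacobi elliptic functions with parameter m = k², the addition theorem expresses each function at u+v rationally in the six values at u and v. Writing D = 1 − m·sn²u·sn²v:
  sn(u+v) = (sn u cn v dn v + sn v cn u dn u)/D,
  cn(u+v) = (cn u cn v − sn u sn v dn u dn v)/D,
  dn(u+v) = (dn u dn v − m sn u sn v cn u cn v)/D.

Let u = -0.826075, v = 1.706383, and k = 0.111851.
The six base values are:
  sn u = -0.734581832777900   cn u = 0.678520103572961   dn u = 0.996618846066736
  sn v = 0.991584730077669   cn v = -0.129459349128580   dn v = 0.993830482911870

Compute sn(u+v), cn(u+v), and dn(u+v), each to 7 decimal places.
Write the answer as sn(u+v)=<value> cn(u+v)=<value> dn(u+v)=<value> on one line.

m = k² = 0.012510646201
D = 1 − m·sn²u·sn²v = 0.9933622671420578
sn(u+v) = (sn u·cn v·dn v + sn v·cn u·dn u)/D = 0.7650470732073032/0.9933622671420578 = 0.7701591841296465
cn(u+v) = (cn u·cn v − sn u·sn v·dn u·dn v)/D = 0.6336178418877962/0.9933622671420578 = 0.6378517312830289
dn(u+v) = (dn u·dn v − m·sn u·sn v·cn u·cn v)/D = 0.9896697175265373/0.9933622671420578 = 0.9962827764475652

sn(u+v)=0.7701592 cn(u+v)=0.6378517 dn(u+v)=0.9962828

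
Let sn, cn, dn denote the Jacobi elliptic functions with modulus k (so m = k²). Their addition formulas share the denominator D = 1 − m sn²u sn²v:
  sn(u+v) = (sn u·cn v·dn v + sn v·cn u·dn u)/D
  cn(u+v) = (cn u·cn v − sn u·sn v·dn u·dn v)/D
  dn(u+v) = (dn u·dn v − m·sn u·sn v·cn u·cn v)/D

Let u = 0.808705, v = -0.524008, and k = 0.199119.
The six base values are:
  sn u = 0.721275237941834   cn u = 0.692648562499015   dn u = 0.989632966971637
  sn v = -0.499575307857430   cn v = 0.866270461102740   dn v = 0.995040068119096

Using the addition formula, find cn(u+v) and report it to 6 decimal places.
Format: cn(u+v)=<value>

m = k² = 0.039648376161
D = 1 − m·sn²u·sn²v = 0.9948521085599799
cn(u+v) = (cn u·cn v − sn u·sn v·dn u·dn v)/D = 0.9548480316420038/0.9948521085599799 = 0.9597889208116763

cn(u+v)=0.959789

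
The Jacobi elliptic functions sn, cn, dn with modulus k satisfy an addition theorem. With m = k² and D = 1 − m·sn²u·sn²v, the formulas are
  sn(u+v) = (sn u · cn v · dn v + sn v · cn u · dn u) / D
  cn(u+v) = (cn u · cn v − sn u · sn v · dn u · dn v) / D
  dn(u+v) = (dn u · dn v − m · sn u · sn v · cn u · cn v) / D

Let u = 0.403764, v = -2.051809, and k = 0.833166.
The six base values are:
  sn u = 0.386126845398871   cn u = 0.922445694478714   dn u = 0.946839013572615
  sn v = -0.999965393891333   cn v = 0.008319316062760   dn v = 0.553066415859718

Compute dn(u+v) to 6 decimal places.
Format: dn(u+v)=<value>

dn(u+v)=0.586408

m = k² = 0.694165583556
D = 1 − m·sn²u·sn²v = 0.8965112806787216
dn(u+v) = (dn u·dn v − m·sn u·sn v·cn u·cn v)/D = 0.5257217278966501/0.8965112806787216 = 0.5864083801585208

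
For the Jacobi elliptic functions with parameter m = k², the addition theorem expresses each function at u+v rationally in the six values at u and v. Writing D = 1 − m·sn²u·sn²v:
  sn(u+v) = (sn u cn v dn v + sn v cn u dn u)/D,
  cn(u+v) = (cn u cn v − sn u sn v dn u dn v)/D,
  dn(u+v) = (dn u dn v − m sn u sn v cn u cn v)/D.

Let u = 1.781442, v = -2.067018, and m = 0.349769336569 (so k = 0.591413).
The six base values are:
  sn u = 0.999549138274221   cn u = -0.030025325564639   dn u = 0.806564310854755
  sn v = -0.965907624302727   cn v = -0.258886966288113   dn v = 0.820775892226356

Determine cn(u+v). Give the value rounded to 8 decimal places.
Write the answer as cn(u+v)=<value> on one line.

cn(u+v)=0.95987447

m = k² = 0.349769336569
D = 1 − m·sn²u·sn²v = 0.6739672555753709
cn(u+v) = (cn u·cn v − sn u·sn v·dn u·dn v)/D = 0.6469239647871865/0.6739672555753709 = 0.9598744737752915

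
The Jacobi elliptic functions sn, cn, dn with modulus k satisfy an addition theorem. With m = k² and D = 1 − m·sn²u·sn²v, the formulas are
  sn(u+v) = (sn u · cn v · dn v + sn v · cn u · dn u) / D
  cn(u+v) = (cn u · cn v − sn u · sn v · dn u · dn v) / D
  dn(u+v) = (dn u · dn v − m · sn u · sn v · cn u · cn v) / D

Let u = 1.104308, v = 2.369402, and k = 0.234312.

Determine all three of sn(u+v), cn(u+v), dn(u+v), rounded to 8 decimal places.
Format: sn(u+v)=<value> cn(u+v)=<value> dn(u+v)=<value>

sn u = 0.8887762865529654, cn u = 0.4583412620102201, dn u = 0.9780754276304437
sn v = 0.7258978890326717, cn v = -0.687802482328983, dn v = 0.985429121349337
m = k² = 0.054902113344
D = 1 − m·sn²u·sn²v = 0.9771479562796905
sn(u+v) = (sn u·cn v·dn v + sn v·cn u·dn u)/D = -0.2769808680557636/0.9771479562796905 = -0.2834584734847288
cn(u+v) = (cn u·cn v − sn u·sn v·dn u·dn v)/D = -0.9370697557773656/0.9771479562796905 = -0.9589845117673733
dn(u+v) = (dn u·dn v − m·sn u·sn v·cn u·cn v)/D = 0.9749903210286443/0.9771479562796905 = 0.9977919052716838

sn(u+v)=-0.28345847 cn(u+v)=-0.95898451 dn(u+v)=0.99779191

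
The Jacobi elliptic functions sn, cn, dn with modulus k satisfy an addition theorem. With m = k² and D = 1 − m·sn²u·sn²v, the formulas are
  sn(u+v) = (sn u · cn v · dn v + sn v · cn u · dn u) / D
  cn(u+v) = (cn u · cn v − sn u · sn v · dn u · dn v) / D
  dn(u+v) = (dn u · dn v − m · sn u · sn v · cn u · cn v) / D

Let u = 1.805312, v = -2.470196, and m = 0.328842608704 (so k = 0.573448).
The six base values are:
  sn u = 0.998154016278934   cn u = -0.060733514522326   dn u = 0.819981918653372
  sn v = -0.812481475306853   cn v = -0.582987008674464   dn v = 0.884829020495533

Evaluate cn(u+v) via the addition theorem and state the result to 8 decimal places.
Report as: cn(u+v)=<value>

cn(u+v)=0.79595658

m = k² = 0.328842608704
D = 1 − m·sn²u·sn²v = 0.7837230992334949
cn(u+v) = (cn u·cn v − sn u·sn v·dn u·dn v)/D = 0.6238095546836713/0.7837230992334949 = 0.7959565761093122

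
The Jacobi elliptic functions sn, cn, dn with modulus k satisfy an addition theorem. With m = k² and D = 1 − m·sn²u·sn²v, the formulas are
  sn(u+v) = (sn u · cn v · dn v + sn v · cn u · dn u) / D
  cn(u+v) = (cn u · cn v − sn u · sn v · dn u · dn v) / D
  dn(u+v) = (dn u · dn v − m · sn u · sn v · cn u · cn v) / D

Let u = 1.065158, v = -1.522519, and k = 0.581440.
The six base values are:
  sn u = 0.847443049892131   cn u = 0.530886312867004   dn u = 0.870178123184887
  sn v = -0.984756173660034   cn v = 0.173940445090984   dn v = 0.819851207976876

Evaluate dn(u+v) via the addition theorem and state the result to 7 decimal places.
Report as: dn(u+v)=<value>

m = k² = 0.3380724736
D = 1 − m·sn²u·sn²v = 0.7645556461482174
dn(u+v) = (dn u·dn v − m·sn u·sn v·cn u·cn v)/D = 0.7394691902377861/0.7645556461482174 = 0.9671881882805847

dn(u+v)=0.9671882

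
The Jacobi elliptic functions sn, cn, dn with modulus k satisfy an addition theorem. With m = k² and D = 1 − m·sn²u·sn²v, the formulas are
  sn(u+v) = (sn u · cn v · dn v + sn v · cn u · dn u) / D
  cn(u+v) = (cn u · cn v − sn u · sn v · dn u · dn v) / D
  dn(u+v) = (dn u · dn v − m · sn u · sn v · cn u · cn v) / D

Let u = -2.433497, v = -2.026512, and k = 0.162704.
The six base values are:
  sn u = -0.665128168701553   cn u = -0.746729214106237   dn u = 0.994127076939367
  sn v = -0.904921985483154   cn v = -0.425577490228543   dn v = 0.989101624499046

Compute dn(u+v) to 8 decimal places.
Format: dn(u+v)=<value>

dn(u+v)=0.98770145

m = k² = 0.026472591616
D = 1 − m·sn²u·sn²v = 0.9904097612018394
dn(u+v) = (dn u·dn v − m·sn u·sn v·cn u·cn v)/D = 0.9782291610803548/0.9904097612018394 = 0.9877014538843966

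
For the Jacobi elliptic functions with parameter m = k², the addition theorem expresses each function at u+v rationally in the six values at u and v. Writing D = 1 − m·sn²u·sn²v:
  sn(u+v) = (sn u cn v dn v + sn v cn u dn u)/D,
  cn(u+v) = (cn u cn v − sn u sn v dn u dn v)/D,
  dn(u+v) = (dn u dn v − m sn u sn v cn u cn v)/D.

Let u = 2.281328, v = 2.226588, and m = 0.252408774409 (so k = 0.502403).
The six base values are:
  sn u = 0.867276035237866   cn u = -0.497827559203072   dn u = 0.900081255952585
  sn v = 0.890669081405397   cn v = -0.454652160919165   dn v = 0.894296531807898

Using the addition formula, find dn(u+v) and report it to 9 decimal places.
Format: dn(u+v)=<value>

dn(u+v)=0.895711867

m = k² = 0.252408774409
D = 1 − m·sn²u·sn²v = 0.8493906642180704
dn(u+v) = (dn u·dn v − m·sn u·sn v·cn u·cn v)/D = 0.7608092978306856/0.8493906642180704 = 0.8957118672019656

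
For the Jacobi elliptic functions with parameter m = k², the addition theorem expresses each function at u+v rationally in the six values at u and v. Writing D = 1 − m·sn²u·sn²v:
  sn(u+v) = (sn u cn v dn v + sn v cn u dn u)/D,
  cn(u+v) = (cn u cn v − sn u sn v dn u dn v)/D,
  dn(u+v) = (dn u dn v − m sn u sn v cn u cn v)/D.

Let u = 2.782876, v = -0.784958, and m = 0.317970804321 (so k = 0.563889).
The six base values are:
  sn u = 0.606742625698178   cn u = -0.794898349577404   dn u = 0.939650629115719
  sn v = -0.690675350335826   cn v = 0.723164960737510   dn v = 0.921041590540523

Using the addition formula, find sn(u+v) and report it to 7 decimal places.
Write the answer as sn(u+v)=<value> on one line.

m = k² = 0.317970804321
D = 1 − m·sn²u·sn²v = 0.944160159120574
sn(u+v) = (sn u·cn v·dn v + sn v·cn u·dn u)/D = 0.9200139142829419/0.944160159120574 = 0.9744256897472535

sn(u+v)=0.9744257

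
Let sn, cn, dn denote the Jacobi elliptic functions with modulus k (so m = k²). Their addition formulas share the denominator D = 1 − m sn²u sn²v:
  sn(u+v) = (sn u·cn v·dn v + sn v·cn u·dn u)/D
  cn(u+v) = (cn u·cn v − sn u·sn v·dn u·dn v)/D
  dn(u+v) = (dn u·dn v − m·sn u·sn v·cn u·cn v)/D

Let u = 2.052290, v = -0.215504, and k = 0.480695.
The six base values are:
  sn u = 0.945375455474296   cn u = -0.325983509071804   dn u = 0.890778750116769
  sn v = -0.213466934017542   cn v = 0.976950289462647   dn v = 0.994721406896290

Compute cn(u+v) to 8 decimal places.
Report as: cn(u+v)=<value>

cn(u+v)=-0.14098042

m = k² = 0.231067683025
D = 1 − m·sn²u·sn²v = 0.9905895784236782
cn(u+v) = (cn u·cn v − sn u·sn v·dn u·dn v)/D = -0.139653736323917/0.9905895784236782 = -0.1409804215244698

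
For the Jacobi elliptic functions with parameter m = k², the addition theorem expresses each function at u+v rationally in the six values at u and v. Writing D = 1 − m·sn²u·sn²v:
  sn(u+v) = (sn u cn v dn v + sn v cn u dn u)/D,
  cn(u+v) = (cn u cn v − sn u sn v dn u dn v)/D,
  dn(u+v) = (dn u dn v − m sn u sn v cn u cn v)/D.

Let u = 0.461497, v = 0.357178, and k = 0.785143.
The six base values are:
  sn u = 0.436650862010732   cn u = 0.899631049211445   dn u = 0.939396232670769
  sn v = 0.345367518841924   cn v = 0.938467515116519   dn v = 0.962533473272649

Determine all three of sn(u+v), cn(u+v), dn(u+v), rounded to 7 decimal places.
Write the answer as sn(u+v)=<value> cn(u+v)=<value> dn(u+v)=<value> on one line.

sn(u+v)=0.6960614 cn(u+v)=0.7179822 dn(u+v)=0.8374540

m = k² = 0.616449530449
D = 1 − m·sn²u·sn²v = 0.9859806089152024
sn(u+v) = (sn u·cn v·dn v + sn v·cn u·dn u)/D = 0.6863030670680368/0.9859806089152024 = 0.6960614243956812
cn(u+v) = (cn u·cn v − sn u·sn v·dn u·dn v)/D = 0.7079165637911003/0.9859806089152024 = 0.717982237571554
dn(u+v) = (dn u·dn v − m·sn u·sn v·cn u·cn v)/D = 0.8257134470552683/0.9859806089152024 = 0.8374540427967811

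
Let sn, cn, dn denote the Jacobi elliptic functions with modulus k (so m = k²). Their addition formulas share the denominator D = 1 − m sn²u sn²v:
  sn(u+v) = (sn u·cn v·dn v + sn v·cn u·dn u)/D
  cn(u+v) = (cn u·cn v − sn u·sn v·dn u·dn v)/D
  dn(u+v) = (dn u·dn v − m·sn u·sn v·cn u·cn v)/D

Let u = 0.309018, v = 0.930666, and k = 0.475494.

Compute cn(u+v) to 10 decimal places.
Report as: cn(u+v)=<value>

sn u = 0.3030849053856187, cn u = 0.9529635565578521, dn u = 0.9895609386036643
sn v = 0.7865656582368933, cn v = 0.6175066520146668, dn v = 0.9274257793086986
m = k² = 0.226094544036
D = 1 − m·sn²u·sn²v = 0.9871504280753308
cn(u+v) = (cn u·cn v − sn u·sn v·dn u·dn v)/D = 0.3696745958248207/0.9871504280753308 = 0.3744865881743915

cn(u+v)=0.3744865882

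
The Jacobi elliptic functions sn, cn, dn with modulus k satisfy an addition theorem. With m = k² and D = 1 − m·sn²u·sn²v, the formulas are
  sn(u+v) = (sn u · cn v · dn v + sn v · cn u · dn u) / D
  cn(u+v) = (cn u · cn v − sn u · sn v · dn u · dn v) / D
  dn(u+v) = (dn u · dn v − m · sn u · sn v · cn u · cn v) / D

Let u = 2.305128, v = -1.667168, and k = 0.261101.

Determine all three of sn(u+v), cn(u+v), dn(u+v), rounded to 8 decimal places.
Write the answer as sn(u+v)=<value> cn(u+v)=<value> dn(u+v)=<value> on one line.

sn(u+v)=0.59337346 cn(u+v)=0.80492728 dn(u+v)=0.98792539

sn u = 0.7741011715923775, cn u = -0.6330619054557844, dn u = 0.9793610547570383
sn v = -0.9978129799542872, cn v = -0.06610035578380173, dn v = 0.9654657613597719
m = k² = 0.068173732201
D = 1 − m·sn²u·sn²v = 0.9593265681329963
sn(u+v) = (sn u·cn v·dn v + sn v·cn u·dn u)/D = 0.5692389289884426/0.9593265681329963 = 0.5933734641544152
cn(u+v) = (cn u·cn v − sn u·sn v·dn u·dn v)/D = 0.7721881286642026/0.9593265681329963 = 0.8049272836954833
dn(u+v) = (dn u·dn v − m·sn u·sn v·cn u·cn v)/D = 0.9477430707760583/0.9593265681329963 = 0.9879253866809075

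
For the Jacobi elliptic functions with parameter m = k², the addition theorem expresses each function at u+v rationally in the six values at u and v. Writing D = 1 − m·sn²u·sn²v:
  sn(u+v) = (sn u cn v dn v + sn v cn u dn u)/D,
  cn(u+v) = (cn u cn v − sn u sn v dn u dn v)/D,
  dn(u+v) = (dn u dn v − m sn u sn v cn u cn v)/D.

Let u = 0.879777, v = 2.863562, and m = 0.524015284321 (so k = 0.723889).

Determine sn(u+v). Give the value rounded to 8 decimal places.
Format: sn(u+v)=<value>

sn u = 0.7374591589734751, cn u = 0.6753917299213359, dn u = 0.8455864106277759
sn v = 0.7412178314607464, cn v = -0.6712645725231062, dn v = 0.8438625320091783
m = k² = 0.524015284321
D = 1 − m·sn²u·sn²v = 0.8434288940503596
sn(u+v) = (sn u·cn v·dn v + sn v·cn u·dn u)/D = 0.005573592897940724/0.8434288940503596 = 0.006608254634454027

sn(u+v)=0.00660825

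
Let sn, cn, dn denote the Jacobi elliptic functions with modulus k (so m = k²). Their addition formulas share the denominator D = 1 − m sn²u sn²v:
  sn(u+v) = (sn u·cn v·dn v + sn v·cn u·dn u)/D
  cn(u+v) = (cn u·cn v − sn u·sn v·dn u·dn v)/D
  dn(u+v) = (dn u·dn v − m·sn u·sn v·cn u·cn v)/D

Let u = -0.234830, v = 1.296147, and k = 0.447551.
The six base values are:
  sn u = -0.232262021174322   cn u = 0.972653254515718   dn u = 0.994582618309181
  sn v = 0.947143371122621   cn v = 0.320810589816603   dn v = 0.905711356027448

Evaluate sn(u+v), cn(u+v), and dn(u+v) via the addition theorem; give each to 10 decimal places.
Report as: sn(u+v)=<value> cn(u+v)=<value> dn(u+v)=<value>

sn(u+v)=0.8570727805 cn(u+v)=0.5151953503 dn(u+v)=0.9235060821

m = k² = 0.200301897601
D = 1 − m·sn²u·sn²v = 0.9903066718812689
sn(u+v) = (sn u·cn v·dn v + sn v·cn u·dn u)/D = 0.8487648927980174/0.9903066718812689 = 0.8570727804808515
cn(u+v) = (cn u·cn v − sn u·sn v·dn u·dn v)/D = 0.5102013927128435/0.9903066718812689 = 0.5151953502884339
dn(u+v) = (dn u·dn v − m·sn u·sn v·cn u·cn v)/D = 0.9145542346602726/0.9903066718812689 = 0.9235060821340418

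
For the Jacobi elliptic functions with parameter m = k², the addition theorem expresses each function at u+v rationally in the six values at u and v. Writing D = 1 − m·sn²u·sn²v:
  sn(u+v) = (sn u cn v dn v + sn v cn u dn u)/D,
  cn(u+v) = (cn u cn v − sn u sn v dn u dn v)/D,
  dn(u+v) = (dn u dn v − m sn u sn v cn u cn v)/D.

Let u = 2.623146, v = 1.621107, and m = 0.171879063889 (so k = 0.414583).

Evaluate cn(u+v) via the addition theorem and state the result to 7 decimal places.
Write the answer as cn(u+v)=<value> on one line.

sn u = 0.6135032712451463, cn u = -0.7896921781121454, dn u = 0.9671127552216856
sn v = 0.9997492271950199, cn v = 0.02239380992507709, dn v = 0.9100588610040446
m = k² = 0.171879063889
D = 1 − m·sn²u·sn²v = 0.9353395236934997
cn(u+v) = (cn u·cn v − sn u·sn v·dn u·dn v)/D = -0.5575111559592018/0.9353395236934997 = -0.596052173394409

cn(u+v)=-0.5960522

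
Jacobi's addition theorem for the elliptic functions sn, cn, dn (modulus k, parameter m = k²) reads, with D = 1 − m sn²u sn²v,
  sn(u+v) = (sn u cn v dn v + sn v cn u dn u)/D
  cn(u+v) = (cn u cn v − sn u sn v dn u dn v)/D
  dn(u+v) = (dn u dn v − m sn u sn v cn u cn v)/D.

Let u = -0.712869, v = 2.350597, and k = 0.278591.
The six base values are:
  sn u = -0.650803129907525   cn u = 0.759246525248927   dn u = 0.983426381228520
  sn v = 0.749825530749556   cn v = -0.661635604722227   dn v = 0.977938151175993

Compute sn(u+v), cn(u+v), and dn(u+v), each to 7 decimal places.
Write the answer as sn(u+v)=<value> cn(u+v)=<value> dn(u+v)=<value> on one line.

sn(u+v)=0.9994336 cn(u+v)=-0.0336530 dn(u+v)=0.9604556

m = k² = 0.077612945281
D = 1 − m·sn²u·sn²v = 0.9815177909779457
sn(u+v) = (sn u·cn v·dn v + sn v·cn u·dn u)/D = 0.9809618384981069/0.9815177909779457 = 0.9994335788052452
cn(u+v) = (cn u·cn v − sn u·sn v·dn u·dn v)/D = -0.03303097662256452/0.9815177909779457 = -0.03365295761949842
dn(u+v) = (dn u·dn v − m·sn u·sn v·cn u·cn v)/D = 0.9427042555135399/0.9815177909779457 = 0.9604555966064216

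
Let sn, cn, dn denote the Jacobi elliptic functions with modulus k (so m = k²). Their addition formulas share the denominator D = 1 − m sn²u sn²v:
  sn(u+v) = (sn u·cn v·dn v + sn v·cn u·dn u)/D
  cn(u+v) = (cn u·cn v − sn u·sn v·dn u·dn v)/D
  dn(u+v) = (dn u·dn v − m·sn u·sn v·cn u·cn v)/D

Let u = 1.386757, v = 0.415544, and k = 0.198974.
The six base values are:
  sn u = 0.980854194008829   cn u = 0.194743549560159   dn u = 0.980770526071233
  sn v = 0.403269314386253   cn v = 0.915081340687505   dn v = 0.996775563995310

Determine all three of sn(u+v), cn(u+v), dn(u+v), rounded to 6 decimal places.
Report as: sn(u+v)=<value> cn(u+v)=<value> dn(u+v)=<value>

m = k² = 0.039590652676
D = 1 − m·sn²u·sn²v = 0.9938057044659089
sn(u+v) = (sn u·cn v·dn v + sn v·cn u·dn u)/D = 0.9716911699996944/0.9938057044659089 = 0.97774762776382
cn(u+v) = (cn u·cn v − sn u·sn v·dn u·dn v)/D = -0.2084851274638228/0.9938057044659089 = -0.2097845952452717
dn(u+v) = (dn u·dn v − m·sn u·sn v·cn u·cn v)/D = 0.9748173819326095/0.9938057044659089 = 0.9808933250755447

sn(u+v)=0.977748 cn(u+v)=-0.209785 dn(u+v)=0.980893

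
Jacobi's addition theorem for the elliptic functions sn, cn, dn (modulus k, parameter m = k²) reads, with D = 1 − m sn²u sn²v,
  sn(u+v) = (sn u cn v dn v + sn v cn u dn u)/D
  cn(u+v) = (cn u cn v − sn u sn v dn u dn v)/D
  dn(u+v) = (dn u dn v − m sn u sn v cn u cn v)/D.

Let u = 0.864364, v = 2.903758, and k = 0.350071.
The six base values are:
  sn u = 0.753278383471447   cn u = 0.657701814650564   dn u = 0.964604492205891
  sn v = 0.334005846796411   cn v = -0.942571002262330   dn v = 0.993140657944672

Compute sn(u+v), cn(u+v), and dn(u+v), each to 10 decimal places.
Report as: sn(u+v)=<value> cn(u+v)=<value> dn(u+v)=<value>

m = k² = 0.122549705041
D = 1 − m·sn²u·sn²v = 0.992242327909229
sn(u+v) = (sn u·cn v·dn v + sn v·cn u·dn u)/D = -0.493247403020047/0.992242327909229 = -0.4971037710711023
cn(u+v) = (cn u·cn v − sn u·sn v·dn u·dn v)/D = -0.8609598345501985/0.992242327909229 = -0.8676910975611592
dn(u+v) = (dn u·dn v − m·sn u·sn v·cn u·cn v)/D = 0.977102528824058/0.992242327909229 = 0.9847418330589945

sn(u+v)=-0.4971037711 cn(u+v)=-0.8676910976 dn(u+v)=0.9847418331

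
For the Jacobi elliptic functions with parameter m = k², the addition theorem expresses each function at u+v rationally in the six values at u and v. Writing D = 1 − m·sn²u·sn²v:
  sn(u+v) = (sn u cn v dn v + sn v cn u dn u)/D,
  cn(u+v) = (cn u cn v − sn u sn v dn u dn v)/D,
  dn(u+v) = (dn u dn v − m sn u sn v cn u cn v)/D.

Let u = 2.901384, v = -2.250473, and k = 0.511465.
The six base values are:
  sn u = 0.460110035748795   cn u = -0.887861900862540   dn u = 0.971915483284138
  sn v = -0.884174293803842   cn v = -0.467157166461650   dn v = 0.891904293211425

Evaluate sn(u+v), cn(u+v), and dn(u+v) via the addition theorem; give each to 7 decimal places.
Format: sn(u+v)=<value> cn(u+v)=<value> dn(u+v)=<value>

sn(u+v)=0.5971203 cn(u+v)=0.8021517 dn(u+v)=0.9522222

m = k² = 0.261596446225
D = 1 − m·sn²u·sn²v = 0.9567056702780895
sn(u+v) = (sn u·cn v·dn v + sn v·cn u·dn u)/D = 0.5712684214171439/0.9567056702780895 = 0.5971203465858952
cn(u+v) = (cn u·cn v − sn u·sn v·dn u·dn v)/D = 0.767423045154244/0.9567056702780895 = 0.8021516637725938
dn(u+v) = (dn u·dn v − m·sn u·sn v·cn u·cn v)/D = 0.9109963582326424/0.9567056702780895 = 0.9522221792286853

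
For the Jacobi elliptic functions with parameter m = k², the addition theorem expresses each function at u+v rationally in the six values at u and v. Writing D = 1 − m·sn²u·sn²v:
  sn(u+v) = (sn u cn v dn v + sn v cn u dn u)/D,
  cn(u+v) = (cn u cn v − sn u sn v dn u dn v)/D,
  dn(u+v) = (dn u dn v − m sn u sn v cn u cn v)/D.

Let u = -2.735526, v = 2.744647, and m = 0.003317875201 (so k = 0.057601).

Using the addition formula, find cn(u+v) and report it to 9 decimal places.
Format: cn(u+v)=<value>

cn(u+v)=0.999958404

sn u = -0.3973624818439452, cn u = -0.9176617339863422, dn u = 0.9997380245103715
sn v = 0.3889782317234987, cn v = -0.921246945853966, dn v = 0.9997489644884558
m = k² = 0.003317875201
D = 1 − m·sn²u·sn²v = 0.9999207344712792
cn(u+v) = (cn u·cn v − sn u·sn v·dn u·dn v)/D = 0.9998791417401123/0.9999207344712792 = 0.9999584039717019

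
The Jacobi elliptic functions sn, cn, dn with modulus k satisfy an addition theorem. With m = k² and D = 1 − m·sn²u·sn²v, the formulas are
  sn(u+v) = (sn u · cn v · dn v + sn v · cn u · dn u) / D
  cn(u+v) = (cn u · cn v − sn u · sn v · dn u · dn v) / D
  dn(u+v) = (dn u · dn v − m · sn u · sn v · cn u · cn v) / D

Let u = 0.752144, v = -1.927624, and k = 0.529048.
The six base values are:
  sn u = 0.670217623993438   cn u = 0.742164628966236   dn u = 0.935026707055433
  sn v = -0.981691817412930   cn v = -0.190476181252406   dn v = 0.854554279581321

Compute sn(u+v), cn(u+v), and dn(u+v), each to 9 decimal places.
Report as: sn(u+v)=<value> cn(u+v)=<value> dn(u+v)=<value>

m = k² = 0.279891786304
D = 1 − m·sn²u·sn²v = 0.8788363957837203
sn(u+v) = (sn u·cn v·dn v + sn v·cn u·dn u)/D = -0.7903317214132021/0.8788363957837203 = -0.8992933442502773
cn(u+v) = (cn u·cn v − sn u·sn v·dn u·dn v)/D = 0.3843555394191223/0.8788363957837203 = 0.4373459511498331
dn(u+v) = (dn u·dn v − m·sn u·sn v·cn u·cn v)/D = 0.7729982012181516/0.8788363957837203 = 0.8795700825849556

sn(u+v)=-0.899293344 cn(u+v)=0.437345951 dn(u+v)=0.879570083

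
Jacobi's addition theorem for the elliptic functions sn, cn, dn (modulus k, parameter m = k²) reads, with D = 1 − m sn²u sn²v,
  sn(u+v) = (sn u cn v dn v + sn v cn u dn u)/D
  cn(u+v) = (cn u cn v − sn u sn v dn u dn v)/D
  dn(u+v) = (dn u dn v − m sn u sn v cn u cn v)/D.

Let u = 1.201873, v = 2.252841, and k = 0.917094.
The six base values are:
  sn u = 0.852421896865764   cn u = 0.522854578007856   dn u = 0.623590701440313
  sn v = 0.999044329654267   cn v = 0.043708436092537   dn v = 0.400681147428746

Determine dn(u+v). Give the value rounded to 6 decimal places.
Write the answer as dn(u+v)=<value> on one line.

dn(u+v)=0.598648

m = k² = 0.841061404836
D = 1 − m·sn²u·sn²v = 0.3900328912698168
dn(u+v) = (dn u·dn v − m·sn u·sn v·cn u·cn v)/D = 0.2334923734332192/0.3900328912698168 = 0.5986479054959854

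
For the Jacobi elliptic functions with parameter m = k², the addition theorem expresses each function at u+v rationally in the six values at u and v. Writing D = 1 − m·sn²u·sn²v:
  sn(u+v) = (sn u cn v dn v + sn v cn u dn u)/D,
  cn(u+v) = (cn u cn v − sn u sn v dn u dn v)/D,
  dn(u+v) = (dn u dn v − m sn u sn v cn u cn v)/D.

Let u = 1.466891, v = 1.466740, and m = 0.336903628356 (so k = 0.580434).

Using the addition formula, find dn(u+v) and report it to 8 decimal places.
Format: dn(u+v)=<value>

sn u = 0.9758699193879745, cn u = 0.218352697335545, dn u = 0.8241111753231553
sn v = 0.975842739671683, cn v = 0.2184741344646177, dn v = 0.8241220182825223
m = k² = 0.336903628356
D = 1 − m·sn²u·sn²v = 0.6944732632525726
dn(u+v) = (dn u·dn v − m·sn u·sn v·cn u·cn v)/D = 0.6638630696078093/0.6944732632525726 = 0.955923150300416

dn(u+v)=0.95592315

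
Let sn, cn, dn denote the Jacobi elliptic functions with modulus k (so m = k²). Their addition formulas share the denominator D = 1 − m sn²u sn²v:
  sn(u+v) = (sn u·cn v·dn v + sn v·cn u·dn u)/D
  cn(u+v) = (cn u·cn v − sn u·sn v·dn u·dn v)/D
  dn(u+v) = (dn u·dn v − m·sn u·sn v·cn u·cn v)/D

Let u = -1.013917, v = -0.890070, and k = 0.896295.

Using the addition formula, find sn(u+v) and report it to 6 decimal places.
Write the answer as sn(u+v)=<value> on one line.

sn u = -0.7843983320791567, cn u = 0.6202574115892828, dn u = 0.7111381435240573
sn v = -0.7247155205616659, cn v = 0.6890481944371044, dn v = 0.7603112774885181
m = k² = 0.803344727025
D = 1 − m·sn²u·sn²v = 0.7403965886456158
sn(u+v) = (sn u·cn v·dn v + sn v·cn u·dn u)/D = -0.7306031450668075/0.7403965886456158 = -0.9867727056971952

sn(u+v)=-0.986773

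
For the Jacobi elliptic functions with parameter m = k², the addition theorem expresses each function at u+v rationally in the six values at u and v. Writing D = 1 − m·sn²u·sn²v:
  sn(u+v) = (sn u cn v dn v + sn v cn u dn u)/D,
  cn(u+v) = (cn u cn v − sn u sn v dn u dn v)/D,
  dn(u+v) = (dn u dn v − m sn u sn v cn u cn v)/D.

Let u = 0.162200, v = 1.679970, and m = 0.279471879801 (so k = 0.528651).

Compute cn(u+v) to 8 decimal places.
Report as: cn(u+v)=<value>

sn u = 0.1612946599920339, cn u = 0.9869062937574439, dn u = 0.9963580022773466
sn v = 0.9998239653028816, cn v = 0.01876268653530585, dn v = 0.8488972287821967
m = k² = 0.279471879801
D = 1 − m·sn²u·sn²v = 0.9927318282787617
cn(u+v) = (cn u·cn v − sn u·sn v·dn u·dn v)/D = -0.1178828893514666/0.9927318282787617 = -0.1187459553461248

cn(u+v)=-0.11874596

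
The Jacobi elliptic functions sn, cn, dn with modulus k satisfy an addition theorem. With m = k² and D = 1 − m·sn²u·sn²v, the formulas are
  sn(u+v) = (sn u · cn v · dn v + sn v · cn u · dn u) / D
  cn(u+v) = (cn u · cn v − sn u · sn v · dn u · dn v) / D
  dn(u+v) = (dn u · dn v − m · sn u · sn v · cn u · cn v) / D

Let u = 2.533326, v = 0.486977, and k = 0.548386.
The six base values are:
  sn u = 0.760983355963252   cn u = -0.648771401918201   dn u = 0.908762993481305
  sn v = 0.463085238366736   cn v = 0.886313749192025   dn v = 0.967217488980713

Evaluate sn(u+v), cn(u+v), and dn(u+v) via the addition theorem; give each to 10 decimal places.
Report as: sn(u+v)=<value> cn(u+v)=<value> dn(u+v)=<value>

m = k² = 0.300727204996
D = 1 − m·sn²u·sn²v = 0.9626539298390809
sn(u+v) = (sn u·cn v·dn v + sn v·cn u·dn u)/D = 0.3793336546120647/0.9626539298390809 = 0.3940498686537071
cn(u+v) = (cn u·cn v − sn u·sn v·dn u·dn v)/D = -0.8847646959012779/0.9626539298390809 = -0.9190890604364716
dn(u+v) = (dn u·dn v − m·sn u·sn v·cn u·cn v)/D = 0.9399094327257694/0.9626539298390809 = 0.9763731322250837

sn(u+v)=0.3940498687 cn(u+v)=-0.9190890604 dn(u+v)=0.9763731322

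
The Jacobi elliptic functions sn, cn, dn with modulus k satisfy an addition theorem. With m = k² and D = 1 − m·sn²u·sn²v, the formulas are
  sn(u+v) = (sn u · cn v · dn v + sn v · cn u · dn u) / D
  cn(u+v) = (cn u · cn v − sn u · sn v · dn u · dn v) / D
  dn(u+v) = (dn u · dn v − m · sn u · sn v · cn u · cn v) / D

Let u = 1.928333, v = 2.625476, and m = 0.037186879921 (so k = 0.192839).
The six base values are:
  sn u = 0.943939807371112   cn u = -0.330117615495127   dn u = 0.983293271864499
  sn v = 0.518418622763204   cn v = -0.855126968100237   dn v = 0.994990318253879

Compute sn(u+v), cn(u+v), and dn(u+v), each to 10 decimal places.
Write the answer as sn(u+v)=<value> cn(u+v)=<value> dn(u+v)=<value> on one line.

sn(u+v)=-0.9801529482 cn(u+v)=-0.1982427759 dn(u+v)=0.9819748326

m = k² = 0.037186879921
D = 1 − m·sn²u·sn²v = 0.99109488500509
sn(u+v) = (sn u·cn v·dn v + sn v·cn u·dn u)/D = -0.971424573456398/0.99109488500509 = -0.980152948172474
cn(u+v) = (cn u·cn v − sn u·sn v·dn u·dn v)/D = -0.1964774011643773/0.99109488500509 = -0.1982427758805034
dn(u+v) = (dn u·dn v − m·sn u·sn v·cn u·cn v)/D = 0.9732302337785111/0.99109488500509 = 0.9819748325847861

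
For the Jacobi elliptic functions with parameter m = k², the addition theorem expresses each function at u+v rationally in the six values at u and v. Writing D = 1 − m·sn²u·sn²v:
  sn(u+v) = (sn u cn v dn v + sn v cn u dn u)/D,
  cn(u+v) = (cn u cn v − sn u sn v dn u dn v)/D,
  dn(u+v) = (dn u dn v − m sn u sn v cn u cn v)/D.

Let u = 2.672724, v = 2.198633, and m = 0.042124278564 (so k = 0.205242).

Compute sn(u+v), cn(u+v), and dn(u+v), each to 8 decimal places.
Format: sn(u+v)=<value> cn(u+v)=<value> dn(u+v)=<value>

sn(u+v)=-0.99440451 cn(u+v)=0.10563932 dn(u+v)=0.97895139

sn u = 0.4811032993378836, cn u = -0.8766639124352061, dn u = 0.9951130077941677
sn v = 0.8257054803999603, cn v = -0.5641014621834185, dn v = 0.9855354420211113
m = k² = 0.042124278564
D = 1 − m·sn²u·sn²v = 0.993352482630621
sn(u+v) = (sn u·cn v·dn v + sn v·cn u·dn u)/D = -0.9877941911879847/0.993352482630621 = -0.9944045124567297
cn(u+v) = (cn u·cn v − sn u·sn v·dn u·dn v)/D = 0.1049370792603512/0.993352482630621 = 0.1056393184647349
dn(u+v) = (dn u·dn v − m·sn u·sn v·cn u·cn v)/D = 0.9724437887178275/0.993352482630621 = 0.9789513850537499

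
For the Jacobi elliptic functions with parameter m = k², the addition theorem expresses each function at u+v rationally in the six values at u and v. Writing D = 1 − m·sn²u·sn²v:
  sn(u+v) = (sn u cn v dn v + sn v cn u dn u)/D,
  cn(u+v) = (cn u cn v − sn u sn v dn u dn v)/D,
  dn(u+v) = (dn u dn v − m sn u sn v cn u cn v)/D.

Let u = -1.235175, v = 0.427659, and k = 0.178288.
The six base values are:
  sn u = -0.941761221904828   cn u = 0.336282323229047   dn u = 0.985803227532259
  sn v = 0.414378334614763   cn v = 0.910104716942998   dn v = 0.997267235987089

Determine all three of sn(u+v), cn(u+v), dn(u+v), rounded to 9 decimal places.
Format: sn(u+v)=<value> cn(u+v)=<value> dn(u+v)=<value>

m = k² = 0.031786610944
D = 1 − m·sn²u·sn²v = 0.9951591690628943
sn(u+v) = (sn u·cn v·dn v + sn v·cn u·dn u)/D = -0.7173892589568521/0.9951591690628943 = -0.7208789118954627
cn(u+v) = (cn u·cn v − sn u·sn v·dn u·dn v)/D = 0.6897060409357662/0.9951591690628943 = 0.6930610322218482
dn(u+v) = (dn u·dn v − m·sn u·sn v·cn u·cn v)/D = 0.9869057081191519/0.9951591690628943 = 0.9917063910977031

sn(u+v)=-0.720878912 cn(u+v)=0.693061032 dn(u+v)=0.991706391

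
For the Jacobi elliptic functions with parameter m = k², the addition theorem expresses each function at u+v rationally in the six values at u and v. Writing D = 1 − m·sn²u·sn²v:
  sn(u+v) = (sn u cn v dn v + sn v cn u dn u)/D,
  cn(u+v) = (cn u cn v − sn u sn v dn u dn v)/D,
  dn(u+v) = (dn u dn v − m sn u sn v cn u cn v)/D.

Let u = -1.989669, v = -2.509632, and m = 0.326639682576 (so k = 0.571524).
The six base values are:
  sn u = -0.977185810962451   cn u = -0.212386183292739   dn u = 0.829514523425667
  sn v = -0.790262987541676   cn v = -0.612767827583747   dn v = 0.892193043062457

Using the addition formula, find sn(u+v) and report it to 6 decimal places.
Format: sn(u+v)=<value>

m = k² = 0.326639682576
D = 1 − m·sn²u·sn²v = 0.8052100557400873
sn(u+v) = (sn u·cn v·dn v + sn v·cn u·dn u)/D = 0.673461008662773/0.8052100557400873 = 0.8363792824765201

sn(u+v)=0.836379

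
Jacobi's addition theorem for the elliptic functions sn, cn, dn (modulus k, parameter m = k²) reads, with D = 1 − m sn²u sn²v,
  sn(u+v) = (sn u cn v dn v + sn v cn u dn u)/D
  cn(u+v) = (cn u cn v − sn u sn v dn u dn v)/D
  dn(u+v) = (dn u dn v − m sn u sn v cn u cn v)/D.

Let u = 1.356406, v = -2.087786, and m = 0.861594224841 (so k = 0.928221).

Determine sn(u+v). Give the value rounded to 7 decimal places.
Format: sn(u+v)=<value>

sn(u+v)=-0.6300364

sn u = 0.8942205863742853, cn u = 0.4476265663523886, dn u = 0.5577123059064479
sn v = -0.9918204267272399, cn v = 0.1276410636378265, dn v = 0.3904395933091211
m = k² = 0.861594224841
D = 1 − m·sn²u·sn²v = 0.322267669466069
sn(u+v) = (sn u·cn v·dn v + sn v·cn u·dn u)/D = -0.2030403509495051/0.322267669466069 = -0.6300363647582179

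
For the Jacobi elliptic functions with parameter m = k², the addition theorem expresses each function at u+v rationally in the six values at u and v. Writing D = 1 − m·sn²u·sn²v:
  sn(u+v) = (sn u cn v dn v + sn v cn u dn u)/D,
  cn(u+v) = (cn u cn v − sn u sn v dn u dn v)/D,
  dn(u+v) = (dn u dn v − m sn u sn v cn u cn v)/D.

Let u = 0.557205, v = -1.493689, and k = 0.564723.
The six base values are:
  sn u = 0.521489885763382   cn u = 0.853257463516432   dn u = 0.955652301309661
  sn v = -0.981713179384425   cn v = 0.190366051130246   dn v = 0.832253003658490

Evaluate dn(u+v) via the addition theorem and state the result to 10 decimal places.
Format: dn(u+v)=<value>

dn(u+v)=0.8968261914

m = k² = 0.318912066729
D = 1 − m·sn²u·sn²v = 0.9164143018412497
dn(u+v) = (dn u·dn v − m·sn u·sn v·cn u·cn v)/D = 0.8218643480238518/0.9164143018412497 = 0.8968261913553409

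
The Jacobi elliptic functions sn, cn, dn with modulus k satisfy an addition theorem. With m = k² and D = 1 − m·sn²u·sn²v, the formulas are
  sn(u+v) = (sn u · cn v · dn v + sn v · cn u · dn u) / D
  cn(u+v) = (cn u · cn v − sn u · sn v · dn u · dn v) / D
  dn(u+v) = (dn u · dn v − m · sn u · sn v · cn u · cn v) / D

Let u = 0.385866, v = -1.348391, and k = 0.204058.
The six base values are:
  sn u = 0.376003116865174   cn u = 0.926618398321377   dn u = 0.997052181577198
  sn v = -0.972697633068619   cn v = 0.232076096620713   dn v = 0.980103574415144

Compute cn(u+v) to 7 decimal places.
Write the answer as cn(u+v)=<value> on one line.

cn(u+v)=0.5756561

m = k² = 0.041639667364
D = 1 − m·sn²u·sn²v = 0.9944301197299168
cn(u+v) = (cn u·cn v − sn u·sn v·dn u·dn v)/D = 0.5724497805408018/0.9944301197299168 = 0.5756561161846916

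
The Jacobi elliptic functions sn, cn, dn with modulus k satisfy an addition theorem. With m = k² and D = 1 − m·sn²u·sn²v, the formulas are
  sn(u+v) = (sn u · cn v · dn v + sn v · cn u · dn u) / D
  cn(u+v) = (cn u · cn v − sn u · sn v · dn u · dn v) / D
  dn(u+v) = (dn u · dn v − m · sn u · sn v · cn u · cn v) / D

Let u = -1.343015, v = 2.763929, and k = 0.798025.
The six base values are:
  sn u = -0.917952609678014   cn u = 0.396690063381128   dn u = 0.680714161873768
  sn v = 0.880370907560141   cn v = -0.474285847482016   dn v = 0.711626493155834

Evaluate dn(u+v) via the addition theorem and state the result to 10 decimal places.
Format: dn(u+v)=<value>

m = k² = 0.636843900625
D = 1 − m·sn²u·sn²v = 0.5840847155359974
dn(u+v) = (dn u·dn v − m·sn u·sn v·cn u·cn v)/D = 0.3875841219432155/0.5840847155359974 = 0.6635751829039746

dn(u+v)=0.6635751829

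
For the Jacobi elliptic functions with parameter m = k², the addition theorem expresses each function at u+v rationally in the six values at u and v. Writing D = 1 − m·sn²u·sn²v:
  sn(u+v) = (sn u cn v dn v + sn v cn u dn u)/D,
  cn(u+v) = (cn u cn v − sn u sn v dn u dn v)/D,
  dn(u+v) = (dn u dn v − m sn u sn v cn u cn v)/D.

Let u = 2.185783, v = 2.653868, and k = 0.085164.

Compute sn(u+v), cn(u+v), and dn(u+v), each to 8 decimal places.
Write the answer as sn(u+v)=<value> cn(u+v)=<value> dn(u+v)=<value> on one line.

sn u = 0.819556731170208, cn u = -0.5729980492057572, dn u = 0.9975612344902
sn v = 0.4735404049121709, cn v = -0.880772095899738, dn v = 0.9991864712964152
m = k² = 0.007252906896
D = 1 − m·sn²u·sn²v = 0.9989075936196023
sn(u+v) = (sn u·cn v·dn v + sn v·cn u·dn u)/D = -0.9919314592073961/0.9989075936196023 = -0.9930162364799653
cn(u+v) = (cn u·cn v − sn u·sn v·dn u·dn v)/D = 0.117848889793627/0.9989075936196023 = 0.1179777694617321
dn(u+v) = (dn u·dn v − m·sn u·sn v·cn u·cn v)/D = 0.9953291125407621/0.9989075936196023 = 0.9964176054905406

sn(u+v)=-0.99301624 cn(u+v)=0.11797777 dn(u+v)=0.99641761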